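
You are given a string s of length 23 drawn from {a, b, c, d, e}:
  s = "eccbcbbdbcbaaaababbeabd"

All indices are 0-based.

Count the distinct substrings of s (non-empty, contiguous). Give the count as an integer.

246

rank | idx | suffix
   0 |  11 | aaaababbeabd
   1 |  12 | aaababbeabd
   2 |  13 | aababbeabd
   3 |  14 | ababbeabd
   4 |  16 | abbeabd
   5 |  20 | abd
   6 |  10 | baaaababbeabd
   7 |  15 | babbeabd
   8 |   5 | bbdbcbaaaababbeabd
   9 |  17 | bbeabd
  10 |   8 | bcbaaaababbeabd
  11 |   3 | bcbbdbcbaaaababbeabd
  12 |  21 | bd
  13 |   6 | bdbcbaaaababbeabd
  14 |  18 | beabd
  15 |   9 | cbaaaababbeabd
  16 |   4 | cbbdbcbaaaababbeabd
  17 |   2 | cbcbbdbcbaaaababbeabd
  18 |   1 | ccbcbbdbcbaaaababbeabd
  19 |  22 | d
  20 |   7 | dbcbaaaababbeabd
  21 |  19 | eabd
  22 |   0 | eccbcbbdbcbaaaababbeabd

SA = [11, 12, 13, 14, 16, 20, 10, 15, 5, 17, 8, 3, 21, 6, 18, 9, 4, 2, 1, 22, 7, 19, 0]
rank  pair      lcp
   1  s[11:],s[12:]  3  'aaa'
   2  s[12:],s[13:]  2  'aa'
   3  s[13:],s[14:]  1  'a'
   4  s[14:],s[16:]  2  'ab'
   5  s[16:],s[20:]  2  'ab'
   6  s[20:],s[10:]  0  ''
   7  s[10:],s[15:]  2  'ba'
   8  s[15:],s[5:]  1  'b'
   9  s[5:],s[17:]  2  'bb'
  10  s[17:],s[8:]  1  'b'
  11  s[8:],s[3:]  3  'bcb'
  12  s[3:],s[21:]  1  'b'
  13  s[21:],s[6:]  2  'bd'
  14  s[6:],s[18:]  1  'b'
  15  s[18:],s[9:]  0  ''
  16  s[9:],s[4:]  2  'cb'
  17  s[4:],s[2:]  2  'cb'
  18  s[2:],s[1:]  1  'c'
  19  s[1:],s[22:]  0  ''
  20  s[22:],s[7:]  1  'd'
  21  s[7:],s[19:]  0  ''
  22  s[19:],s[0:]  1  'e'

n(n+1)/2 = 23·24/2 = 276
Σ LCP = 0 + 3 + 2 + 1 + 2 + 2 + 0 + 2 + 1 + 2 + 1 + 3 + 1 + 2 + 1 + 0 + 2 + 2 + 1 + 0 + 1 + 0 + 1 = 30
distinct = 276 − 30 = 246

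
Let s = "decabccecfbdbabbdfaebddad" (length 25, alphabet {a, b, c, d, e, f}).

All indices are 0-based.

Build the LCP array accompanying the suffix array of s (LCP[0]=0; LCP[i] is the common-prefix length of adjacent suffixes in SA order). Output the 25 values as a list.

sorted suffixes:
  #0 SA[0]=13  'abbdfaebddad'
  #1 SA[1]=3  'abccecfbdbabbdfaebddad'
  #2 SA[2]=23  'ad'
  #3 SA[3]=18  'aebddad'
  #4 SA[4]=12  'babbdfaebddad'
  #5 SA[5]=14  'bbdfaebddad'
  #6 SA[6]=4  'bccecfbdbabbdfaebddad'
  #7 SA[7]=10  'bdbabbdfaebddad'
  #8 SA[8]=20  'bddad'
  #9 SA[9]=15  'bdfaebddad'
  #10 SA[10]=2  'cabccecfbdbabbdfaebddad'
  #11 SA[11]=5  'ccecfbdbabbdfaebddad'
  #12 SA[12]=6  'cecfbdbabbdfaebddad'
  #13 SA[13]=8  'cfbdbabbdfaebddad'
  #14 SA[14]=24  'd'
  #15 SA[15]=22  'dad'
  #16 SA[16]=11  'dbabbdfaebddad'
  #17 SA[17]=21  'ddad'
  #18 SA[18]=0  'decabccecfbdbabbdfaebddad'
  #19 SA[19]=16  'dfaebddad'
  #20 SA[20]=19  'ebddad'
  #21 SA[21]=1  'ecabccecfbdbabbdfaebddad'
  #22 SA[22]=7  'ecfbdbabbdfaebddad'
  #23 SA[23]=17  'faebddad'
  #24 SA[24]=9  'fbdbabbdfaebddad'

SA = [13, 3, 23, 18, 12, 14, 4, 10, 20, 15, 2, 5, 6, 8, 24, 22, 11, 21, 0, 16, 19, 1, 7, 17, 9]
rank  pair      lcp
   1  s[13:],s[3:]  2  'ab'
   2  s[3:],s[23:]  1  'a'
   3  s[23:],s[18:]  1  'a'
   4  s[18:],s[12:]  0  ''
   5  s[12:],s[14:]  1  'b'
   6  s[14:],s[4:]  1  'b'
   7  s[4:],s[10:]  1  'b'
   8  s[10:],s[20:]  2  'bd'
   9  s[20:],s[15:]  2  'bd'
  10  s[15:],s[2:]  0  ''
  11  s[2:],s[5:]  1  'c'
  12  s[5:],s[6:]  1  'c'
  13  s[6:],s[8:]  1  'c'
  14  s[8:],s[24:]  0  ''
  15  s[24:],s[22:]  1  'd'
  16  s[22:],s[11:]  1  'd'
  17  s[11:],s[21:]  1  'd'
  18  s[21:],s[0:]  1  'd'
  19  s[0:],s[16:]  1  'd'
  20  s[16:],s[19:]  0  ''
  21  s[19:],s[1:]  1  'e'
  22  s[1:],s[7:]  2  'ec'
  23  s[7:],s[17:]  0  ''
  24  s[17:],s[9:]  1  'f'

[0, 2, 1, 1, 0, 1, 1, 1, 2, 2, 0, 1, 1, 1, 0, 1, 1, 1, 1, 1, 0, 1, 2, 0, 1]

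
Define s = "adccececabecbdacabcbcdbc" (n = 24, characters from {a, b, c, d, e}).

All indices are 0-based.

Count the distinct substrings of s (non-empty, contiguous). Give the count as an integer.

271

rank→(start, suffix):
  0 → (16, 'abcbcdbc')
  1 → (8, 'abecbdacabcbcdbc')
  2 → (14, 'acabcbcdbc')
  3 → (0, 'adccececabecbdacabcbcdbc')
  4 → (22, 'bc')
  5 → (17, 'bcbcdbc')
  6 → (19, 'bcdbc')
  7 → (12, 'bdacabcbcdbc')
  8 → (9, 'becbdacabcbcdbc')
  9 → (23, 'c')
  10 → (15, 'cabcbcdbc')
  11 → (7, 'cabecbdacabcbcdbc')
  12 → (18, 'cbcdbc')
  13 → (11, 'cbdacabcbcdbc')
  14 → (2, 'ccececabecbdacabcbcdbc')
  15 → (20, 'cdbc')
  16 → (5, 'cecabecbdacabcbcdbc')
  17 → (3, 'cececabecbdacabcbcdbc')
  18 → (13, 'dacabcbcdbc')
  19 → (21, 'dbc')
  20 → (1, 'dccececabecbdacabcbcdbc')
  21 → (6, 'ecabecbdacabcbcdbc')
  22 → (10, 'ecbdacabcbcdbc')
  23 → (4, 'ececabecbdacabcbcdbc')

SA = [16, 8, 14, 0, 22, 17, 19, 12, 9, 23, 15, 7, 18, 11, 2, 20, 5, 3, 13, 21, 1, 6, 10, 4]
i: (SA[i-1],SA[i]) lcp shared
  1: (16,8) 2 'ab'
  2: (8,14) 1 'a'
  3: (14,0) 1 'a'
  4: (0,22) 0 ''
  5: (22,17) 2 'bc'
  6: (17,19) 2 'bc'
  7: (19,12) 1 'b'
  8: (12,9) 1 'b'
  9: (9,23) 0 ''
  10: (23,15) 1 'c'
  11: (15,7) 3 'cab'
  12: (7,18) 1 'c'
  13: (18,11) 2 'cb'
  14: (11,2) 1 'c'
  15: (2,20) 1 'c'
  16: (20,5) 1 'c'
  17: (5,3) 3 'cec'
  18: (3,13) 0 ''
  19: (13,21) 1 'd'
  20: (21,1) 1 'd'
  21: (1,6) 0 ''
  22: (6,10) 2 'ec'
  23: (10,4) 2 'ec'

n(n+1)/2 = 24·25/2 = 300
Σ LCP = 0 + 2 + 1 + 1 + 0 + 2 + 2 + 1 + 1 + 0 + 1 + 3 + 1 + 2 + 1 + 1 + 1 + 3 + 0 + 1 + 1 + 0 + 2 + 2 = 29
distinct = 300 − 29 = 271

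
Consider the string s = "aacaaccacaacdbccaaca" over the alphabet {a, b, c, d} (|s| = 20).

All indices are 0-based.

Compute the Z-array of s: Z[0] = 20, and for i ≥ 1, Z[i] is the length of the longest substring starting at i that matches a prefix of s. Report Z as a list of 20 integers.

[20, 1, 0, 3, 1, 0, 0, 1, 0, 3, 1, 0, 0, 0, 0, 0, 4, 1, 0, 1]

Z[0]=20
i=1: fresh scan; Z[1]=1 scan→box=[1,2)
i=2: fresh scan; Z[2]=0
i=3: fresh scan; Z[3]=3 scan→box=[3,6)
i=4: min(r-i=2, Z[1]=1)=1; Z[4]=1
i=5: min(r-i=1, Z[2]=0)=0; Z[5]=0
i=6: fresh scan; Z[6]=0
i=7: fresh scan; Z[7]=1 scan→box=[7,8)
i=8: fresh scan; Z[8]=0
i=9: fresh scan; Z[9]=3 scan→box=[9,12)
i=10: min(r-i=2, Z[1]=1)=1; Z[10]=1
i=11: min(r-i=1, Z[2]=0)=0; Z[11]=0
i=12: fresh scan; Z[12]=0
i=13: fresh scan; Z[13]=0
i=14: fresh scan; Z[14]=0
i=15: fresh scan; Z[15]=0
i=16: fresh scan; Z[16]=4 scan→box=[16,20)
i=17: min(r-i=3, Z[1]=1)=1; Z[17]=1
i=18: min(r-i=2, Z[2]=0)=0; Z[18]=0
i=19: min(r-i=1, Z[3]=3)=1; Z[19]=1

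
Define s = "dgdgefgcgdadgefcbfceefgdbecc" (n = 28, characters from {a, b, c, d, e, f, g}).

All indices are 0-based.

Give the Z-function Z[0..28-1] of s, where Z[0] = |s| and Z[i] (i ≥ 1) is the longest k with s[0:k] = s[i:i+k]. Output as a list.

[28, 0, 2, 0, 0, 0, 0, 0, 0, 1, 0, 2, 0, 0, 0, 0, 0, 0, 0, 0, 0, 0, 0, 1, 0, 0, 0, 0]

Z[0]=28
i=1: outside box; Z[1]=0
i=2: outside box; Z[2]=2 grow→box=[2,4)
i=3: min(r-i=1, Z[1]=0)=0; Z[3]=0
i=4: outside box; Z[4]=0
i=5: outside box; Z[5]=0
i=6: outside box; Z[6]=0
i=7: outside box; Z[7]=0
i=8: outside box; Z[8]=0
i=9: outside box; Z[9]=1 grow→box=[9,10)
i=10: outside box; Z[10]=0
i=11: outside box; Z[11]=2 grow→box=[11,13)
i=12: min(r-i=1, Z[1]=0)=0; Z[12]=0
i=13: outside box; Z[13]=0
i=14: outside box; Z[14]=0
i=15: outside box; Z[15]=0
i=16: outside box; Z[16]=0
i=17: outside box; Z[17]=0
i=18: outside box; Z[18]=0
i=19: outside box; Z[19]=0
i=20: outside box; Z[20]=0
i=21: outside box; Z[21]=0
i=22: outside box; Z[22]=0
i=23: outside box; Z[23]=1 grow→box=[23,24)
i=24: outside box; Z[24]=0
i=25: outside box; Z[25]=0
i=26: outside box; Z[26]=0
i=27: outside box; Z[27]=0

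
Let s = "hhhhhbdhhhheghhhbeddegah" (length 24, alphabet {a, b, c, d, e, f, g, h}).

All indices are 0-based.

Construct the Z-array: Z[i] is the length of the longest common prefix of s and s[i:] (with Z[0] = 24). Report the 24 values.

Z[0]=24
i=1: i≥r, start 0; Z[1]=4 extend→box=[1,5)
i=2: min(r-i=3, Z[1]=4)=3; Z[2]=3
i=3: min(r-i=2, Z[2]=3)=2; Z[3]=2
i=4: min(r-i=1, Z[3]=2)=1; Z[4]=1
i=5: i≥r, start 0; Z[5]=0
i=6: i≥r, start 0; Z[6]=0
i=7: i≥r, start 0; Z[7]=4 extend→box=[7,11)
i=8: min(r-i=3, Z[1]=4)=3; Z[8]=3
i=9: min(r-i=2, Z[2]=3)=2; Z[9]=2
i=10: min(r-i=1, Z[3]=2)=1; Z[10]=1
i=11: i≥r, start 0; Z[11]=0
i=12: i≥r, start 0; Z[12]=0
i=13: i≥r, start 0; Z[13]=3 extend→box=[13,16)
i=14: min(r-i=2, Z[1]=4)=2; Z[14]=2
i=15: min(r-i=1, Z[2]=3)=1; Z[15]=1
i=16: i≥r, start 0; Z[16]=0
i=17: i≥r, start 0; Z[17]=0
i=18: i≥r, start 0; Z[18]=0
i=19: i≥r, start 0; Z[19]=0
i=20: i≥r, start 0; Z[20]=0
i=21: i≥r, start 0; Z[21]=0
i=22: i≥r, start 0; Z[22]=0
i=23: i≥r, start 0; Z[23]=1 extend→box=[23,24)

[24, 4, 3, 2, 1, 0, 0, 4, 3, 2, 1, 0, 0, 3, 2, 1, 0, 0, 0, 0, 0, 0, 0, 1]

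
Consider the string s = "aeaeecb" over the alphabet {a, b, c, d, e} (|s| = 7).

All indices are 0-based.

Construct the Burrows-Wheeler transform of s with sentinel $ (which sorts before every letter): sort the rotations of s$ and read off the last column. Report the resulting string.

b$eceaea

rank  rotation  last
    0  $aeaeecb  b
    1  aeaeecb$  $
    2  aeecb$ae  e
    3  b$aeaeec  c
    4  cb$aeaee  e
    5  eaeecb$a  a
    6  ecb$aeae  e
    7  eecb$aea  a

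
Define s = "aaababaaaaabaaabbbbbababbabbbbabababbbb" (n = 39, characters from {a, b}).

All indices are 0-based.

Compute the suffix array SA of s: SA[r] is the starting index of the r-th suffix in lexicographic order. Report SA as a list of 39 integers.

sorted suffixes:
  #0 SA[0]=6  'aaaaabaaabbbbbababbabbbbabababbbb'
  #1 SA[1]=7  'aaaabaaabbbbbababbabbbbabababbbb'
  #2 SA[2]=8  'aaabaaabbbbbababbabbbbabababbbb'
  #3 SA[3]=0  'aaababaaaaabaaabbbbbababbabbbbabababbbb'
  #4 SA[4]=12  'aaabbbbbababbabbbbabababbbb'
  #5 SA[5]=9  'aabaaabbbbbababbabbbbabababbbb'
  #6 SA[6]=1  'aababaaaaabaaabbbbbababbabbbbabababbbb'
  #7 SA[7]=13  'aabbbbbababbabbbbabababbbb'
  #8 SA[8]=4  'abaaaaabaaabbbbbababbabbbbabababbbb'
  #9 SA[9]=10  'abaaabbbbbababbabbbbabababbbb'
  #10 SA[10]=2  'ababaaaaabaaabbbbbababbabbbbabababbbb'
  #11 SA[11]=30  'abababbbb'
  #12 SA[12]=20  'ababbabbbbabababbbb'
  #13 SA[13]=32  'ababbbb'
  #14 SA[14]=22  'abbabbbbabababbbb'
  #15 SA[15]=34  'abbbb'
  #16 SA[16]=25  'abbbbabababbbb'
  #17 SA[17]=14  'abbbbbababbabbbbabababbbb'
  #18 SA[18]=38  'b'
  #19 SA[19]=5  'baaaaabaaabbbbbababbabbbbabababbbb'
  #20 SA[20]=11  'baaabbbbbababbabbbbabababbbb'
  #21 SA[21]=3  'babaaaaabaaabbbbbababbabbbbabababbbb'
  #22 SA[22]=29  'babababbbb'
  #23 SA[23]=19  'bababbabbbbabababbbb'
  #24 SA[24]=31  'bababbbb'
  #25 SA[25]=21  'babbabbbbabababbbb'
  #26 SA[26]=33  'babbbb'
  #27 SA[27]=24  'babbbbabababbbb'
  #28 SA[28]=37  'bb'
  #29 SA[29]=28  'bbabababbbb'
  #30 SA[30]=18  'bbababbabbbbabababbbb'
  #31 SA[31]=23  'bbabbbbabababbbb'
  #32 SA[32]=36  'bbb'
  #33 SA[33]=27  'bbbabababbbb'
  #34 SA[34]=17  'bbbababbabbbbabababbbb'
  #35 SA[35]=35  'bbbb'
  #36 SA[36]=26  'bbbbabababbbb'
  #37 SA[37]=16  'bbbbababbabbbbabababbbb'
  #38 SA[38]=15  'bbbbbababbabbbbabababbbb'

[6, 7, 8, 0, 12, 9, 1, 13, 4, 10, 2, 30, 20, 32, 22, 34, 25, 14, 38, 5, 11, 3, 29, 19, 31, 21, 33, 24, 37, 28, 18, 23, 36, 27, 17, 35, 26, 16, 15]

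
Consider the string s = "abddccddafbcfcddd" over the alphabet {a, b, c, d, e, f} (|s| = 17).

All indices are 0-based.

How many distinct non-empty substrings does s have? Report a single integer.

136

rank→(start, suffix):
  0 → (0, 'abddccddafbcfcddd')
  1 → (8, 'afbcfcddd')
  2 → (10, 'bcfcddd')
  3 → (1, 'bddccddafbcfcddd')
  4 → (4, 'ccddafbcfcddd')
  5 → (5, 'cddafbcfcddd')
  6 → (13, 'cddd')
  7 → (11, 'cfcddd')
  8 → (16, 'd')
  9 → (7, 'dafbcfcddd')
  10 → (3, 'dccddafbcfcddd')
  11 → (15, 'dd')
  12 → (6, 'ddafbcfcddd')
  13 → (2, 'ddccddafbcfcddd')
  14 → (14, 'ddd')
  15 → (9, 'fbcfcddd')
  16 → (12, 'fcddd')

SA = [0, 8, 10, 1, 4, 5, 13, 11, 16, 7, 3, 15, 6, 2, 14, 9, 12]
i: (SA[i-1],SA[i]) lcp shared
  1: (0,8) 1 'a'
  2: (8,10) 0 ''
  3: (10,1) 1 'b'
  4: (1,4) 0 ''
  5: (4,5) 1 'c'
  6: (5,13) 3 'cdd'
  7: (13,11) 1 'c'
  8: (11,16) 0 ''
  9: (16,7) 1 'd'
  10: (7,3) 1 'd'
  11: (3,15) 1 'd'
  12: (15,6) 2 'dd'
  13: (6,2) 2 'dd'
  14: (2,14) 2 'dd'
  15: (14,9) 0 ''
  16: (9,12) 1 'f'

n(n+1)/2 = 17·18/2 = 153
Σ LCP = 0 + 1 + 0 + 1 + 0 + 1 + 3 + 1 + 0 + 1 + 1 + 1 + 2 + 2 + 2 + 0 + 1 = 17
distinct = 153 − 17 = 136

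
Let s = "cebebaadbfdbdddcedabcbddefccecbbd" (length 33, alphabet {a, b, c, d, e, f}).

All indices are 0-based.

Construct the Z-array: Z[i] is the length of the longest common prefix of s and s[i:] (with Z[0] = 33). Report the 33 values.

[33, 0, 0, 0, 0, 0, 0, 0, 0, 0, 0, 0, 0, 0, 0, 2, 0, 0, 0, 0, 1, 0, 0, 0, 0, 0, 1, 2, 0, 1, 0, 0, 0]

Z[0]=33
i=1: fresh scan; Z[1]=0
i=2: fresh scan; Z[2]=0
i=3: fresh scan; Z[3]=0
i=4: fresh scan; Z[4]=0
i=5: fresh scan; Z[5]=0
i=6: fresh scan; Z[6]=0
i=7: fresh scan; Z[7]=0
i=8: fresh scan; Z[8]=0
i=9: fresh scan; Z[9]=0
i=10: fresh scan; Z[10]=0
i=11: fresh scan; Z[11]=0
i=12: fresh scan; Z[12]=0
i=13: fresh scan; Z[13]=0
i=14: fresh scan; Z[14]=0
i=15: fresh scan; Z[15]=2 scan→box=[15,17)
i=16: min(r-i=1, Z[1]=0)=0; Z[16]=0
i=17: fresh scan; Z[17]=0
i=18: fresh scan; Z[18]=0
i=19: fresh scan; Z[19]=0
i=20: fresh scan; Z[20]=1 scan→box=[20,21)
i=21: fresh scan; Z[21]=0
i=22: fresh scan; Z[22]=0
i=23: fresh scan; Z[23]=0
i=24: fresh scan; Z[24]=0
i=25: fresh scan; Z[25]=0
i=26: fresh scan; Z[26]=1 scan→box=[26,27)
i=27: fresh scan; Z[27]=2 scan→box=[27,29)
i=28: min(r-i=1, Z[1]=0)=0; Z[28]=0
i=29: fresh scan; Z[29]=1 scan→box=[29,30)
i=30: fresh scan; Z[30]=0
i=31: fresh scan; Z[31]=0
i=32: fresh scan; Z[32]=0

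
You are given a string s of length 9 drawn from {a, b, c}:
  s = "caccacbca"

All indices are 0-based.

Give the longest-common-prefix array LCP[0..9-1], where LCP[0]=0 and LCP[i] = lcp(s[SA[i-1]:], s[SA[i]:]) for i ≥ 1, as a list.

sorted suffixes:
  #0 SA[0]=8  'a'
  #1 SA[1]=4  'acbca'
  #2 SA[2]=1  'accacbca'
  #3 SA[3]=6  'bca'
  #4 SA[4]=7  'ca'
  #5 SA[5]=3  'cacbca'
  #6 SA[6]=0  'caccacbca'
  #7 SA[7]=5  'cbca'
  #8 SA[8]=2  'ccacbca'

SA = [8, 4, 1, 6, 7, 3, 0, 5, 2]
[i] adj suffixes → lcp
  [1] 8/4 → 1 ('a')
  [2] 4/1 → 2 ('ac')
  [3] 1/6 → 0 ('')
  [4] 6/7 → 0 ('')
  [5] 7/3 → 2 ('ca')
  [6] 3/0 → 3 ('cac')
  [7] 0/5 → 1 ('c')
  [8] 5/2 → 1 ('c')

[0, 1, 2, 0, 0, 2, 3, 1, 1]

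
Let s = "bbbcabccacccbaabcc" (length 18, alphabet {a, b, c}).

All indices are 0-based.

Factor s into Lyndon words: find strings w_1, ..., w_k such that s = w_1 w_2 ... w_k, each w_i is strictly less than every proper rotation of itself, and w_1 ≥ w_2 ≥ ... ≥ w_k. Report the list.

["bbbc", "abccacccb", "aabcc"]

emit factor 1: 'bbbc' (i=0, period=4)
emit factor 2: 'abccacccb' (i=4, period=9)
emit factor 3: 'aabcc' (i=13, period=5)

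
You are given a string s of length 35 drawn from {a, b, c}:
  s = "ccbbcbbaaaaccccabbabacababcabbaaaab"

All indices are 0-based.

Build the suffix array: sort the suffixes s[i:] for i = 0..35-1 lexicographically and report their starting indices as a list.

rank | idx | suffix
   0 |  30 | aaaab
   1 |   7 | aaaaccccabbabacababcabbaaaab
   2 |  31 | aaab
   3 |   8 | aaaccccabbabacababcabbaaaab
   4 |  32 | aab
   5 |   9 | aaccccabbabacababcabbaaaab
   6 |  33 | ab
   7 |  22 | ababcabbaaaab
   8 |  18 | abacababcabbaaaab
   9 |  27 | abbaaaab
  10 |  15 | abbabacababcabbaaaab
  11 |  24 | abcabbaaaab
  12 |  20 | acababcabbaaaab
  13 |  10 | accccabbabacababcabbaaaab
  14 |  34 | b
  15 |  29 | baaaab
  16 |   6 | baaaaccccabbabacababcabbaaaab
  17 |  17 | babacababcabbaaaab
  18 |  23 | babcabbaaaab
  19 |  19 | bacababcabbaaaab
  20 |  28 | bbaaaab
  21 |   5 | bbaaaaccccabbabacababcabbaaaab
  22 |  16 | bbabacababcabbaaaab
  23 |   2 | bbcbbaaaaccccabbabacababcabbaaaab
  24 |  25 | bcabbaaaab
  25 |   3 | bcbbaaaaccccabbabacababcabbaaaab
  26 |  21 | cababcabbaaaab
  27 |  26 | cabbaaaab
  28 |  14 | cabbabacababcabbaaaab
  29 |   4 | cbbaaaaccccabbabacababcabbaaaab
  30 |   1 | cbbcbbaaaaccccabbabacababcabbaaaab
  31 |  13 | ccabbabacababcabbaaaab
  32 |   0 | ccbbcbbaaaaccccabbabacababcabbaaaab
  33 |  12 | cccabbabacababcabbaaaab
  34 |  11 | ccccabbabacababcabbaaaab

[30, 7, 31, 8, 32, 9, 33, 22, 18, 27, 15, 24, 20, 10, 34, 29, 6, 17, 23, 19, 28, 5, 16, 2, 25, 3, 21, 26, 14, 4, 1, 13, 0, 12, 11]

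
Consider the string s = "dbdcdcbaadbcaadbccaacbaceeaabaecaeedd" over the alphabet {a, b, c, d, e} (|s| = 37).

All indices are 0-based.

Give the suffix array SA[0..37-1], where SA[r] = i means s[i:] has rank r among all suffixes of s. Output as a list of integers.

sorted suffixes:
  #0 SA[0]=26  'aabaecaeedd'
  #1 SA[1]=18  'aacbaceeaabaecaeedd'
  #2 SA[2]=7  'aadbcaadbccaacbaceeaabaecaeedd'
  #3 SA[3]=12  'aadbccaacbaceeaabaecaeedd'
  #4 SA[4]=27  'abaecaeedd'
  #5 SA[5]=19  'acbaceeaabaecaeedd'
  #6 SA[6]=22  'aceeaabaecaeedd'
  #7 SA[7]=8  'adbcaadbccaacbaceeaabaecaeedd'
  #8 SA[8]=13  'adbccaacbaceeaabaecaeedd'
  #9 SA[9]=29  'aecaeedd'
  #10 SA[10]=32  'aeedd'
  #11 SA[11]=6  'baadbcaadbccaacbaceeaabaecaeedd'
  #12 SA[12]=21  'baceeaabaecaeedd'
  #13 SA[13]=28  'baecaeedd'
  #14 SA[14]=10  'bcaadbccaacbaceeaabaecaeedd'
  #15 SA[15]=15  'bccaacbaceeaabaecaeedd'
  #16 SA[16]=1  'bdcdcbaadbcaadbccaacbaceeaabaecaeedd'
  #17 SA[17]=17  'caacbaceeaabaecaeedd'
  #18 SA[18]=11  'caadbccaacbaceeaabaecaeedd'
  #19 SA[19]=31  'caeedd'
  #20 SA[20]=5  'cbaadbcaadbccaacbaceeaabaecaeedd'
  #21 SA[21]=20  'cbaceeaabaecaeedd'
  #22 SA[22]=16  'ccaacbaceeaabaecaeedd'
  #23 SA[23]=3  'cdcbaadbcaadbccaacbaceeaabaecaeedd'
  #24 SA[24]=23  'ceeaabaecaeedd'
  #25 SA[25]=36  'd'
  #26 SA[26]=9  'dbcaadbccaacbaceeaabaecaeedd'
  #27 SA[27]=14  'dbccaacbaceeaabaecaeedd'
  #28 SA[28]=0  'dbdcdcbaadbcaadbccaacbaceeaabaecaeedd'
  #29 SA[29]=4  'dcbaadbcaadbccaacbaceeaabaecaeedd'
  #30 SA[30]=2  'dcdcbaadbcaadbccaacbaceeaabaecaeedd'
  #31 SA[31]=35  'dd'
  #32 SA[32]=25  'eaabaecaeedd'
  #33 SA[33]=30  'ecaeedd'
  #34 SA[34]=34  'edd'
  #35 SA[35]=24  'eeaabaecaeedd'
  #36 SA[36]=33  'eedd'

[26, 18, 7, 12, 27, 19, 22, 8, 13, 29, 32, 6, 21, 28, 10, 15, 1, 17, 11, 31, 5, 20, 16, 3, 23, 36, 9, 14, 0, 4, 2, 35, 25, 30, 34, 24, 33]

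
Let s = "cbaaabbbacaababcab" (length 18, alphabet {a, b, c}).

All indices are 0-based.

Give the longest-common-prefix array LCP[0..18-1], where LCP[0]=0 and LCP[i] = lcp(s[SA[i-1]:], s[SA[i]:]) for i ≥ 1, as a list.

rank→(start, suffix):
  0 → (2, 'aaabbbacaababcab')
  1 → (10, 'aababcab')
  2 → (3, 'aabbbacaababcab')
  3 → (16, 'ab')
  4 → (11, 'ababcab')
  5 → (4, 'abbbacaababcab')
  6 → (13, 'abcab')
  7 → (8, 'acaababcab')
  8 → (17, 'b')
  9 → (1, 'baaabbbacaababcab')
  10 → (12, 'babcab')
  11 → (7, 'bacaababcab')
  12 → (6, 'bbacaababcab')
  13 → (5, 'bbbacaababcab')
  14 → (14, 'bcab')
  15 → (9, 'caababcab')
  16 → (15, 'cab')
  17 → (0, 'cbaaabbbacaababcab')

SA = [2, 10, 3, 16, 11, 4, 13, 8, 17, 1, 12, 7, 6, 5, 14, 9, 15, 0]
[i] adj suffixes → lcp
  [1] 2/10 → 2 ('aa')
  [2] 10/3 → 3 ('aab')
  [3] 3/16 → 1 ('a')
  [4] 16/11 → 2 ('ab')
  [5] 11/4 → 2 ('ab')
  [6] 4/13 → 2 ('ab')
  [7] 13/8 → 1 ('a')
  [8] 8/17 → 0 ('')
  [9] 17/1 → 1 ('b')
  [10] 1/12 → 2 ('ba')
  [11] 12/7 → 2 ('ba')
  [12] 7/6 → 1 ('b')
  [13] 6/5 → 2 ('bb')
  [14] 5/14 → 1 ('b')
  [15] 14/9 → 0 ('')
  [16] 9/15 → 2 ('ca')
  [17] 15/0 → 1 ('c')

[0, 2, 3, 1, 2, 2, 2, 1, 0, 1, 2, 2, 1, 2, 1, 0, 2, 1]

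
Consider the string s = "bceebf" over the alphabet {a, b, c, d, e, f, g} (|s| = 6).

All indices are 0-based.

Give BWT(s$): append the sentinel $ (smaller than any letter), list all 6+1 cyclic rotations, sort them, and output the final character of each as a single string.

rank  rotation last
    0  $bceebf  f
    1  bceebf$  $
    2  bf$bcee  e
    3  ceebf$b  b
    4  ebf$bce  e
    5  eebf$bc  c
    6  f$bceeb  b

f$ebecb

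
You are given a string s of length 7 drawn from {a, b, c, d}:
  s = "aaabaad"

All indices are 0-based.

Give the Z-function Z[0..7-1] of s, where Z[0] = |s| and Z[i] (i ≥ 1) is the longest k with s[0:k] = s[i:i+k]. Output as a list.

[7, 2, 1, 0, 2, 1, 0]

Z[0]=7
i=1: outside box; Z[1]=2 grow→box=[1,3)
i=2: min(r-i=1, Z[1]=2)=1; Z[2]=1
i=3: outside box; Z[3]=0
i=4: outside box; Z[4]=2 grow→box=[4,6)
i=5: min(r-i=1, Z[1]=2)=1; Z[5]=1
i=6: outside box; Z[6]=0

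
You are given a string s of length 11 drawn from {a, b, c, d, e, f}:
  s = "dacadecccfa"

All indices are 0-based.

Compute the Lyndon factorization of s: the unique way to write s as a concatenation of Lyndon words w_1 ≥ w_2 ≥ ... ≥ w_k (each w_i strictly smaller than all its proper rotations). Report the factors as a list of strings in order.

["d", "acadecccf", "a"]

emit factor 1: 'd' (i=0, period=1)
emit factor 2: 'acadecccf' (i=1, period=9)
emit factor 3: 'a' (i=10, period=1)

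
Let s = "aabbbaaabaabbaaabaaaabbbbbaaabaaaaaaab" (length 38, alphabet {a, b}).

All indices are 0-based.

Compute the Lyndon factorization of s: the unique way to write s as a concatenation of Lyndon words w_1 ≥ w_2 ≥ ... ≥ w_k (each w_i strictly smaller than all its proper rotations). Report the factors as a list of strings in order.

emit factor 1: 'aabbb' (i=0, period=5)
emit factor 2: 'aaabaabb' (i=5, period=8)
emit factor 3: 'aaab' (i=13, period=4)
emit factor 4: 'aaaabbbbbaaab' (i=17, period=13)
emit factor 5: 'aaaaaaab' (i=30, period=8)

["aabbb", "aaabaabb", "aaab", "aaaabbbbbaaab", "aaaaaaab"]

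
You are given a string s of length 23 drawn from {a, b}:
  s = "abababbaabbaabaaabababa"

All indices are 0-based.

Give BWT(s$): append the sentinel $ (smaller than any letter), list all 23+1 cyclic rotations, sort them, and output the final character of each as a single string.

rank  rotation                  last
    0  $abababbaabbaabaaabababa  a
    1  a$abababbaabbaabaaababab  b
    2  aaabababa$abababbaabbaab  b
    3  aabaaabababa$abababbaabb  b
    4  aabababa$abababbaabbaaba  a
    5  aabbaabaaabababa$abababb  b
    6  aba$abababbaabbaabaaabab  b
    7  abaaabababa$abababbaabba  a
    8  ababa$abababbaabbaabaaab  b
    9  abababa$abababbaabbaabaa  a
   10  abababbaabbaabaaabababa$  $
   11  ababbaabbaabaaabababa$ab  b
   12  abbaabaaabababa$abababba  a
   13  abbaabbaabaaabababa$abab  b
   14  ba$abababbaabbaabaaababa  a
   15  baaabababa$abababbaabbaa  a
   16  baabaaabababa$abababbaab  b
   17  baabbaabaaabababa$ababab  b
   18  baba$abababbaabbaabaaaba  a
   19  bababa$abababbaabbaabaaa  a
   20  bababbaabbaabaaabababa$a  a
   21  babbaabbaabaaabababa$aba  a
   22  bbaabaaabababa$abababbaa  a
   23  bbaabbaabaaabababa$ababa  a

abbbabbaba$babaabbaaaaaa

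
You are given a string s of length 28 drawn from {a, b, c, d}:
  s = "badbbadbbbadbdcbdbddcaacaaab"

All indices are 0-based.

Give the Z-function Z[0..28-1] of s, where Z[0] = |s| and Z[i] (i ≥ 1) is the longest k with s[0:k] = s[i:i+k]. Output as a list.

Z[0]=28
i=1: i≥r, start 0; Z[1]=0
i=2: i≥r, start 0; Z[2]=0
i=3: i≥r, start 0; Z[3]=1 grow→box=[3,4)
i=4: i≥r, start 0; Z[4]=5 grow→box=[4,9)
i=5: min(r-i=4, Z[1]=0)=0; Z[5]=0
i=6: min(r-i=3, Z[2]=0)=0; Z[6]=0
i=7: min(r-i=2, Z[3]=1)=1; Z[7]=1
i=8: min(r-i=1, Z[4]=5)=1; Z[8]=1
i=9: i≥r, start 0; Z[9]=4 grow→box=[9,13)
i=10: min(r-i=3, Z[1]=0)=0; Z[10]=0
i=11: min(r-i=2, Z[2]=0)=0; Z[11]=0
i=12: min(r-i=1, Z[3]=1)=1; Z[12]=1
i=13: i≥r, start 0; Z[13]=0
i=14: i≥r, start 0; Z[14]=0
i=15: i≥r, start 0; Z[15]=1 grow→box=[15,16)
i=16: i≥r, start 0; Z[16]=0
i=17: i≥r, start 0; Z[17]=1 grow→box=[17,18)
i=18: i≥r, start 0; Z[18]=0
i=19: i≥r, start 0; Z[19]=0
i=20: i≥r, start 0; Z[20]=0
i=21: i≥r, start 0; Z[21]=0
i=22: i≥r, start 0; Z[22]=0
i=23: i≥r, start 0; Z[23]=0
i=24: i≥r, start 0; Z[24]=0
i=25: i≥r, start 0; Z[25]=0
i=26: i≥r, start 0; Z[26]=0
i=27: i≥r, start 0; Z[27]=1 grow→box=[27,28)

[28, 0, 0, 1, 5, 0, 0, 1, 1, 4, 0, 0, 1, 0, 0, 1, 0, 1, 0, 0, 0, 0, 0, 0, 0, 0, 0, 1]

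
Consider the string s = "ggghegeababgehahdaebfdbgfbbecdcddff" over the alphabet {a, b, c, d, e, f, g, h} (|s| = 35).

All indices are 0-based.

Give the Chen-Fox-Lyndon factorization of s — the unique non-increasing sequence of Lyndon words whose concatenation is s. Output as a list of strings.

emit factor 1: 'gggh' (i=0, period=4)
emit factor 2: 'eg' (i=4, period=2)
emit factor 3: 'e' (i=6, period=1)
emit factor 4: 'ababgehahdaebfdbgfbbecdcddff' (i=7, period=28)

["gggh", "eg", "e", "ababgehahdaebfdbgfbbecdcddff"]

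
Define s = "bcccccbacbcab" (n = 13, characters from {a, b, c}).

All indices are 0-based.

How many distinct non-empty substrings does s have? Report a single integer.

73

sorted suffixes:
  #0 SA[0]=11  'ab'
  #1 SA[1]=7  'acbcab'
  #2 SA[2]=12  'b'
  #3 SA[3]=6  'bacbcab'
  #4 SA[4]=9  'bcab'
  #5 SA[5]=0  'bcccccbacbcab'
  #6 SA[6]=10  'cab'
  #7 SA[7]=5  'cbacbcab'
  #8 SA[8]=8  'cbcab'
  #9 SA[9]=4  'ccbacbcab'
  #10 SA[10]=3  'cccbacbcab'
  #11 SA[11]=2  'ccccbacbcab'
  #12 SA[12]=1  'cccccbacbcab'

SA = [11, 7, 12, 6, 9, 0, 10, 5, 8, 4, 3, 2, 1]
rank  pair      lcp
   1  s[11:],s[7:]  1  'a'
   2  s[7:],s[12:]  0  ''
   3  s[12:],s[6:]  1  'b'
   4  s[6:],s[9:]  1  'b'
   5  s[9:],s[0:]  2  'bc'
   6  s[0:],s[10:]  0  ''
   7  s[10:],s[5:]  1  'c'
   8  s[5:],s[8:]  2  'cb'
   9  s[8:],s[4:]  1  'c'
  10  s[4:],s[3:]  2  'cc'
  11  s[3:],s[2:]  3  'ccc'
  12  s[2:],s[1:]  4  'cccc'

n(n+1)/2 = 13·14/2 = 91
Σ LCP = 0 + 1 + 0 + 1 + 1 + 2 + 0 + 1 + 2 + 1 + 2 + 3 + 4 = 18
distinct = 91 − 18 = 73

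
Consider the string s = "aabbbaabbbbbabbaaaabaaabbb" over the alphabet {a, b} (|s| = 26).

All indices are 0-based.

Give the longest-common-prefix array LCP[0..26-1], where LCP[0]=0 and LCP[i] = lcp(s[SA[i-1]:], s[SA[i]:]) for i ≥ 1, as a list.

[0, 3, 4, 2, 3, 5, 5, 1, 2, 3, 4, 4, 0, 1, 4, 3, 2, 1, 2, 4, 3, 2, 3, 4, 3, 4]

rank→(start, suffix):
  0 → (15, 'aaaabaaabbb')
  1 → (16, 'aaabaaabbb')
  2 → (20, 'aaabbb')
  3 → (17, 'aabaaabbb')
  4 → (21, 'aabbb')
  5 → (0, 'aabbbaabbbbbabbaaaabaaabbb')
  6 → (5, 'aabbbbbabbaaaabaaabbb')
  7 → (18, 'abaaabbb')
  8 → (12, 'abbaaaabaaabbb')
  9 → (22, 'abbb')
  10 → (1, 'abbbaabbbbbabbaaaabaaabbb')
  11 → (6, 'abbbbbabbaaaabaaabbb')
  12 → (25, 'b')
  13 → (14, 'baaaabaaabbb')
  14 → (19, 'baaabbb')
  15 → (4, 'baabbbbbabbaaaabaaabbb')
  16 → (11, 'babbaaaabaaabbb')
  17 → (24, 'bb')
  18 → (13, 'bbaaaabaaabbb')
  19 → (3, 'bbaabbbbbabbaaaabaaabbb')
  20 → (10, 'bbabbaaaabaaabbb')
  21 → (23, 'bbb')
  22 → (2, 'bbbaabbbbbabbaaaabaaabbb')
  23 → (9, 'bbbabbaaaabaaabbb')
  24 → (8, 'bbbbabbaaaabaaabbb')
  25 → (7, 'bbbbbabbaaaabaaabbb')

SA = [15, 16, 20, 17, 21, 0, 5, 18, 12, 22, 1, 6, 25, 14, 19, 4, 11, 24, 13, 3, 10, 23, 2, 9, 8, 7]
[i] adj suffixes → lcp
  [1] 15/16 → 3 ('aaa')
  [2] 16/20 → 4 ('aaab')
  [3] 20/17 → 2 ('aa')
  [4] 17/21 → 3 ('aab')
  [5] 21/0 → 5 ('aabbb')
  [6] 0/5 → 5 ('aabbb')
  [7] 5/18 → 1 ('a')
  [8] 18/12 → 2 ('ab')
  [9] 12/22 → 3 ('abb')
  [10] 22/1 → 4 ('abbb')
  [11] 1/6 → 4 ('abbb')
  [12] 6/25 → 0 ('')
  [13] 25/14 → 1 ('b')
  [14] 14/19 → 4 ('baaa')
  [15] 19/4 → 3 ('baa')
  [16] 4/11 → 2 ('ba')
  [17] 11/24 → 1 ('b')
  [18] 24/13 → 2 ('bb')
  [19] 13/3 → 4 ('bbaa')
  [20] 3/10 → 3 ('bba')
  [21] 10/23 → 2 ('bb')
  [22] 23/2 → 3 ('bbb')
  [23] 2/9 → 4 ('bbba')
  [24] 9/8 → 3 ('bbb')
  [25] 8/7 → 4 ('bbbb')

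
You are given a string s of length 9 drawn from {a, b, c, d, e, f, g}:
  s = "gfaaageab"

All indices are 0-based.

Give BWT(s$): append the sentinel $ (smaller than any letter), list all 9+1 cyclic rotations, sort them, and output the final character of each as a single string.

rank  rotation    last
    0  $gfaaageab  b
    1  aaageab$gf  f
    2  aageab$gfa  a
    3  ab$gfaaage  e
    4  ageab$gfaa  a
    5  b$gfaaagea  a
    6  eab$gfaaag  g
    7  faaageab$g  g
    8  geab$gfaaa  a
    9  gfaaageab$  $

bfaeaagga$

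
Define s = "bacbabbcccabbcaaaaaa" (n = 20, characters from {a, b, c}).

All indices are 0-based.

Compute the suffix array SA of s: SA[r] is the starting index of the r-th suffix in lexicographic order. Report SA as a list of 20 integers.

[19, 18, 17, 16, 15, 14, 10, 4, 1, 3, 0, 11, 5, 12, 6, 13, 9, 2, 8, 7]

sorted suffixes:
  #0 SA[0]=19  'a'
  #1 SA[1]=18  'aa'
  #2 SA[2]=17  'aaa'
  #3 SA[3]=16  'aaaa'
  #4 SA[4]=15  'aaaaa'
  #5 SA[5]=14  'aaaaaa'
  #6 SA[6]=10  'abbcaaaaaa'
  #7 SA[7]=4  'abbcccabbcaaaaaa'
  #8 SA[8]=1  'acbabbcccabbcaaaaaa'
  #9 SA[9]=3  'babbcccabbcaaaaaa'
  #10 SA[10]=0  'bacbabbcccabbcaaaaaa'
  #11 SA[11]=11  'bbcaaaaaa'
  #12 SA[12]=5  'bbcccabbcaaaaaa'
  #13 SA[13]=12  'bcaaaaaa'
  #14 SA[14]=6  'bcccabbcaaaaaa'
  #15 SA[15]=13  'caaaaaa'
  #16 SA[16]=9  'cabbcaaaaaa'
  #17 SA[17]=2  'cbabbcccabbcaaaaaa'
  #18 SA[18]=8  'ccabbcaaaaaa'
  #19 SA[19]=7  'cccabbcaaaaaa'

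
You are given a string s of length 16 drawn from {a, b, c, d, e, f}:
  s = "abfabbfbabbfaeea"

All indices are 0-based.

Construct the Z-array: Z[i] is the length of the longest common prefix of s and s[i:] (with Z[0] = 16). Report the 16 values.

Z[0]=16
i=1: outside box; Z[1]=0
i=2: outside box; Z[2]=0
i=3: outside box; Z[3]=2 grow→box=[3,5)
i=4: min(r-i=1, Z[1]=0)=0; Z[4]=0
i=5: outside box; Z[5]=0
i=6: outside box; Z[6]=0
i=7: outside box; Z[7]=0
i=8: outside box; Z[8]=2 grow→box=[8,10)
i=9: min(r-i=1, Z[1]=0)=0; Z[9]=0
i=10: outside box; Z[10]=0
i=11: outside box; Z[11]=0
i=12: outside box; Z[12]=1 grow→box=[12,13)
i=13: outside box; Z[13]=0
i=14: outside box; Z[14]=0
i=15: outside box; Z[15]=1 grow→box=[15,16)

[16, 0, 0, 2, 0, 0, 0, 0, 2, 0, 0, 0, 1, 0, 0, 1]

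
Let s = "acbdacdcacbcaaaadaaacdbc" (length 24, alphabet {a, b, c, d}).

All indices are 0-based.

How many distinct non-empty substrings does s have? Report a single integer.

264

rank→(start, suffix):
  0 → (12, 'aaaadaaacdbc')
  1 → (17, 'aaacdbc')
  2 → (13, 'aaadaaacdbc')
  3 → (18, 'aacdbc')
  4 → (14, 'aadaaacdbc')
  5 → (8, 'acbcaaaadaaacdbc')
  6 → (0, 'acbdacdcacbcaaaadaaacdbc')
  7 → (19, 'acdbc')
  8 → (4, 'acdcacbcaaaadaaacdbc')
  9 → (15, 'adaaacdbc')
  10 → (22, 'bc')
  11 → (10, 'bcaaaadaaacdbc')
  12 → (2, 'bdacdcacbcaaaadaaacdbc')
  13 → (23, 'c')
  14 → (11, 'caaaadaaacdbc')
  15 → (7, 'cacbcaaaadaaacdbc')
  16 → (9, 'cbcaaaadaaacdbc')
  17 → (1, 'cbdacdcacbcaaaadaaacdbc')
  18 → (20, 'cdbc')
  19 → (5, 'cdcacbcaaaadaaacdbc')
  20 → (16, 'daaacdbc')
  21 → (3, 'dacdcacbcaaaadaaacdbc')
  22 → (21, 'dbc')
  23 → (6, 'dcacbcaaaadaaacdbc')

SA = [12, 17, 13, 18, 14, 8, 0, 19, 4, 15, 22, 10, 2, 23, 11, 7, 9, 1, 20, 5, 16, 3, 21, 6]
i: (SA[i-1],SA[i]) lcp shared
  1: (12,17) 3 'aaa'
  2: (17,13) 3 'aaa'
  3: (13,18) 2 'aa'
  4: (18,14) 2 'aa'
  5: (14,8) 1 'a'
  6: (8,0) 3 'acb'
  7: (0,19) 2 'ac'
  8: (19,4) 3 'acd'
  9: (4,15) 1 'a'
  10: (15,22) 0 ''
  11: (22,10) 2 'bc'
  12: (10,2) 1 'b'
  13: (2,23) 0 ''
  14: (23,11) 1 'c'
  15: (11,7) 2 'ca'
  16: (7,9) 1 'c'
  17: (9,1) 2 'cb'
  18: (1,20) 1 'c'
  19: (20,5) 2 'cd'
  20: (5,16) 0 ''
  21: (16,3) 2 'da'
  22: (3,21) 1 'd'
  23: (21,6) 1 'd'

n(n+1)/2 = 24·25/2 = 300
Σ LCP = 0 + 3 + 3 + 2 + 2 + 1 + 3 + 2 + 3 + 1 + 0 + 2 + 1 + 0 + 1 + 2 + 1 + 2 + 1 + 2 + 0 + 2 + 1 + 1 = 36
distinct = 300 − 36 = 264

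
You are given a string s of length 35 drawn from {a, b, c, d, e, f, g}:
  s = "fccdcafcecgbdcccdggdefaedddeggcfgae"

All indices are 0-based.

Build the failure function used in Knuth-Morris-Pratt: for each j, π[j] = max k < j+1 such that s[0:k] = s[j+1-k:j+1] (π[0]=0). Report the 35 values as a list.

[0, 0, 0, 0, 0, 0, 1, 2, 0, 0, 0, 0, 0, 0, 0, 0, 0, 0, 0, 0, 0, 1, 0, 0, 0, 0, 0, 0, 0, 0, 0, 1, 0, 0, 0]

π[0] = 0
j=1 s[j]='c': π[1]=0 (border '')
j=2 s[j]='c': π[2]=0 (border '')
j=3 s[j]='d': π[3]=0 (border '')
j=4 s[j]='c': π[4]=0 (border '')
j=5 s[j]='a': π[5]=0 (border '')
j=6 s[j]='f': π[6]=1 (border 'f')
j=7 s[j]='c': π[7]=2 (border 'fc')
j=8 s[j]='e': k: 2→0; π[8]=0 (border '')
j=9 s[j]='c': π[9]=0 (border '')
j=10 s[j]='g': π[10]=0 (border '')
j=11 s[j]='b': π[11]=0 (border '')
j=12 s[j]='d': π[12]=0 (border '')
j=13 s[j]='c': π[13]=0 (border '')
j=14 s[j]='c': π[14]=0 (border '')
j=15 s[j]='c': π[15]=0 (border '')
j=16 s[j]='d': π[16]=0 (border '')
j=17 s[j]='g': π[17]=0 (border '')
j=18 s[j]='g': π[18]=0 (border '')
j=19 s[j]='d': π[19]=0 (border '')
j=20 s[j]='e': π[20]=0 (border '')
j=21 s[j]='f': π[21]=1 (border 'f')
j=22 s[j]='a': k: 1→0; π[22]=0 (border '')
j=23 s[j]='e': π[23]=0 (border '')
j=24 s[j]='d': π[24]=0 (border '')
j=25 s[j]='d': π[25]=0 (border '')
j=26 s[j]='d': π[26]=0 (border '')
j=27 s[j]='e': π[27]=0 (border '')
j=28 s[j]='g': π[28]=0 (border '')
j=29 s[j]='g': π[29]=0 (border '')
j=30 s[j]='c': π[30]=0 (border '')
j=31 s[j]='f': π[31]=1 (border 'f')
j=32 s[j]='g': k: 1→0; π[32]=0 (border '')
j=33 s[j]='a': π[33]=0 (border '')
j=34 s[j]='e': π[34]=0 (border '')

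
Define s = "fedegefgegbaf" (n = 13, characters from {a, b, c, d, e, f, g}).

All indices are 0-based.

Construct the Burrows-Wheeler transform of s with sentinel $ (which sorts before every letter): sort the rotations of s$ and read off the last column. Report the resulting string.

fbgefggda$eeef

rank  rotation        last
    0  $fedegefgegbaf  f
    1  af$fedegefgegb  b
    2  baf$fedegefgeg  g
    3  degefgegbaf$fe  e
    4  edegefgegbaf$f  f
    5  efgegbaf$fedeg  g
    6  egbaf$fedegefg  g
    7  egefgegbaf$fed  d
    8  f$fedegefgegba  a
    9  fedegefgegbaf$  $
   10  fgegbaf$fedege  e
   11  gbaf$fedegefge  e
   12  gefgegbaf$fede  e
   13  gegbaf$fedegef  f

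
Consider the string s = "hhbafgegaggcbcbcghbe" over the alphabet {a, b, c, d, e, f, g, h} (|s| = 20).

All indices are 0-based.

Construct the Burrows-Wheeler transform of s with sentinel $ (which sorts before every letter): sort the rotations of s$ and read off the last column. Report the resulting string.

rank  rotation               last
    0  $hhbafgegaggcbcbcghbe  e
    1  afgegaggcbcbcghbe$hhb  b
    2  aggcbcbcghbe$hhbafgeg  g
    3  bafgegaggcbcbcghbe$hh  h
    4  bcbcghbe$hhbafgegaggc  c
    5  bcghbe$hhbafgegaggcbc  c
    6  be$hhbafgegaggcbcbcgh  h
    7  cbcbcghbe$hhbafgegagg  g
    8  cbcghbe$hhbafgegaggcb  b
    9  cghbe$hhbafgegaggcbcb  b
   10  e$hhbafgegaggcbcbcghb  b
   11  egaggcbcbcghbe$hhbafg  g
   12  fgegaggcbcbcghbe$hhba  a
   13  gaggcbcbcghbe$hhbafge  e
   14  gcbcbcghbe$hhbafgegag  g
   15  gegaggcbcbcghbe$hhbaf  f
   16  ggcbcbcghbe$hhbafgega  a
   17  ghbe$hhbafgegaggcbcbc  c
   18  hbafgegaggcbcbcghbe$h  h
   19  hbe$hhbafgegaggcbcbcg  g
   20  hhbafgegaggcbcbcghbe$  $

ebghcchgbbbgaegfachg$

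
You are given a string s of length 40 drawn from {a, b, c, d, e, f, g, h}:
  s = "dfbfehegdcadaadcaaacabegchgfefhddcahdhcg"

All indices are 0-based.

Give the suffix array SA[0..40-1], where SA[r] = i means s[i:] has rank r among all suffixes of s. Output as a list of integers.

rank→(start, suffix):
  0 → (16, 'aaacabegchgfefhddcahdhcg')
  1 → (17, 'aacabegchgfefhddcahdhcg')
  2 → (12, 'aadcaaacabegchgfefhddcahdhcg')
  3 → (20, 'abegchgfefhddcahdhcg')
  4 → (18, 'acabegchgfefhddcahdhcg')
  5 → (10, 'adaadcaaacabegchgfefhddcahdhcg')
  6 → (13, 'adcaaacabegchgfefhddcahdhcg')
  7 → (34, 'ahdhcg')
  8 → (21, 'begchgfefhddcahdhcg')
  9 → (2, 'bfehegdcadaadcaaacabegchgfefhddcahdhcg')
  10 → (15, 'caaacabegchgfefhddcahdhcg')
  11 → (19, 'cabegchgfefhddcahdhcg')
  12 → (9, 'cadaadcaaacabegchgfefhddcahdhcg')
  13 → (33, 'cahdhcg')
  14 → (38, 'cg')
  15 → (24, 'chgfefhddcahdhcg')
  16 → (11, 'daadcaaacabegchgfefhddcahdhcg')
  17 → (14, 'dcaaacabegchgfefhddcahdhcg')
  18 → (8, 'dcadaadcaaacabegchgfefhddcahdhcg')
  19 → (32, 'dcahdhcg')
  20 → (31, 'ddcahdhcg')
  21 → (0, 'dfbfehegdcadaadcaaacabegchgfefhddcahdhcg')
  22 → (36, 'dhcg')
  23 → (28, 'efhddcahdhcg')
  24 → (22, 'egchgfefhddcahdhcg')
  25 → (6, 'egdcadaadcaaacabegchgfefhddcahdhcg')
  26 → (4, 'ehegdcadaadcaaacabegchgfefhddcahdhcg')
  27 → (1, 'fbfehegdcadaadcaaacabegchgfefhddcahdhcg')
  28 → (27, 'fefhddcahdhcg')
  29 → (3, 'fehegdcadaadcaaacabegchgfefhddcahdhcg')
  30 → (29, 'fhddcahdhcg')
  31 → (39, 'g')
  32 → (23, 'gchgfefhddcahdhcg')
  33 → (7, 'gdcadaadcaaacabegchgfefhddcahdhcg')
  34 → (26, 'gfefhddcahdhcg')
  35 → (37, 'hcg')
  36 → (30, 'hddcahdhcg')
  37 → (35, 'hdhcg')
  38 → (5, 'hegdcadaadcaaacabegchgfefhddcahdhcg')
  39 → (25, 'hgfefhddcahdhcg')

[16, 17, 12, 20, 18, 10, 13, 34, 21, 2, 15, 19, 9, 33, 38, 24, 11, 14, 8, 32, 31, 0, 36, 28, 22, 6, 4, 1, 27, 3, 29, 39, 23, 7, 26, 37, 30, 35, 5, 25]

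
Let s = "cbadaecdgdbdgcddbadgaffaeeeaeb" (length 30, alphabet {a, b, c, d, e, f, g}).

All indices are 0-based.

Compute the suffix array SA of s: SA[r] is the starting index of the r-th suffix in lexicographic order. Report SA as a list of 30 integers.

[2, 17, 27, 4, 23, 20, 29, 1, 16, 10, 0, 13, 6, 3, 15, 9, 14, 18, 11, 7, 26, 28, 5, 25, 24, 22, 21, 19, 12, 8]

rank | idx | suffix
   0 |   2 | adaecdgdbdgcddbadgaffaeeeaeb
   1 |  17 | adgaffaeeeaeb
   2 |  27 | aeb
   3 |   4 | aecdgdbdgcddbadgaffaeeeaeb
   4 |  23 | aeeeaeb
   5 |  20 | affaeeeaeb
   6 |  29 | b
   7 |   1 | badaecdgdbdgcddbadgaffaeeeaeb
   8 |  16 | badgaffaeeeaeb
   9 |  10 | bdgcddbadgaffaeeeaeb
  10 |   0 | cbadaecdgdbdgcddbadgaffaeeeaeb
  11 |  13 | cddbadgaffaeeeaeb
  12 |   6 | cdgdbdgcddbadgaffaeeeaeb
  13 |   3 | daecdgdbdgcddbadgaffaeeeaeb
  14 |  15 | dbadgaffaeeeaeb
  15 |   9 | dbdgcddbadgaffaeeeaeb
  16 |  14 | ddbadgaffaeeeaeb
  17 |  18 | dgaffaeeeaeb
  18 |  11 | dgcddbadgaffaeeeaeb
  19 |   7 | dgdbdgcddbadgaffaeeeaeb
  20 |  26 | eaeb
  21 |  28 | eb
  22 |   5 | ecdgdbdgcddbadgaffaeeeaeb
  23 |  25 | eeaeb
  24 |  24 | eeeaeb
  25 |  22 | faeeeaeb
  26 |  21 | ffaeeeaeb
  27 |  19 | gaffaeeeaeb
  28 |  12 | gcddbadgaffaeeeaeb
  29 |   8 | gdbdgcddbadgaffaeeeaeb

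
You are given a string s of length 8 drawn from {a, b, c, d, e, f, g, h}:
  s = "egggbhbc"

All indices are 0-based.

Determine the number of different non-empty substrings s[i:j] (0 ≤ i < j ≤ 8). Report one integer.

32

rank→(start, suffix):
  0 → (6, 'bc')
  1 → (4, 'bhbc')
  2 → (7, 'c')
  3 → (0, 'egggbhbc')
  4 → (3, 'gbhbc')
  5 → (2, 'ggbhbc')
  6 → (1, 'gggbhbc')
  7 → (5, 'hbc')

SA = [6, 4, 7, 0, 3, 2, 1, 5]
i: (SA[i-1],SA[i]) lcp shared
  1: (6,4) 1 'b'
  2: (4,7) 0 ''
  3: (7,0) 0 ''
  4: (0,3) 0 ''
  5: (3,2) 1 'g'
  6: (2,1) 2 'gg'
  7: (1,5) 0 ''

n(n+1)/2 = 8·9/2 = 36
Σ LCP = 0 + 1 + 0 + 0 + 0 + 1 + 2 + 0 = 4
distinct = 36 − 4 = 32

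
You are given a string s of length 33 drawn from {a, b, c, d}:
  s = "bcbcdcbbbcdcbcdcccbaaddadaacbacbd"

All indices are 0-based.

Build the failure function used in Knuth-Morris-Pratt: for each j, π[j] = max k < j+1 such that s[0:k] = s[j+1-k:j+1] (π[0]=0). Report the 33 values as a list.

[0, 0, 1, 2, 0, 0, 1, 1, 1, 2, 0, 0, 1, 2, 0, 0, 0, 0, 1, 0, 0, 0, 0, 0, 0, 0, 0, 0, 1, 0, 0, 1, 0]

π[0] = 0
j=1 s[j]='c': π[1]=0 (border '')
j=2 s[j]='b': π[2]=1 (border 'b')
j=3 s[j]='c': π[3]=2 (border 'bc')
j=4 s[j]='d': k: 2→0; π[4]=0 (border '')
j=5 s[j]='c': π[5]=0 (border '')
j=6 s[j]='b': π[6]=1 (border 'b')
j=7 s[j]='b': k: 1→0; π[7]=1 (border 'b')
j=8 s[j]='b': k: 1→0; π[8]=1 (border 'b')
j=9 s[j]='c': π[9]=2 (border 'bc')
j=10 s[j]='d': k: 2→0; π[10]=0 (border '')
j=11 s[j]='c': π[11]=0 (border '')
j=12 s[j]='b': π[12]=1 (border 'b')
j=13 s[j]='c': π[13]=2 (border 'bc')
j=14 s[j]='d': k: 2→0; π[14]=0 (border '')
j=15 s[j]='c': π[15]=0 (border '')
j=16 s[j]='c': π[16]=0 (border '')
j=17 s[j]='c': π[17]=0 (border '')
j=18 s[j]='b': π[18]=1 (border 'b')
j=19 s[j]='a': k: 1→0; π[19]=0 (border '')
j=20 s[j]='a': π[20]=0 (border '')
j=21 s[j]='d': π[21]=0 (border '')
j=22 s[j]='d': π[22]=0 (border '')
j=23 s[j]='a': π[23]=0 (border '')
j=24 s[j]='d': π[24]=0 (border '')
j=25 s[j]='a': π[25]=0 (border '')
j=26 s[j]='a': π[26]=0 (border '')
j=27 s[j]='c': π[27]=0 (border '')
j=28 s[j]='b': π[28]=1 (border 'b')
j=29 s[j]='a': k: 1→0; π[29]=0 (border '')
j=30 s[j]='c': π[30]=0 (border '')
j=31 s[j]='b': π[31]=1 (border 'b')
j=32 s[j]='d': k: 1→0; π[32]=0 (border '')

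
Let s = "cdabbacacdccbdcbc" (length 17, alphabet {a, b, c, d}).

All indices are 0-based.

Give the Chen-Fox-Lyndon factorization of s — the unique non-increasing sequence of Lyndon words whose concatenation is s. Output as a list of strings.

emit factor 1: 'cd' (i=0, period=2)
emit factor 2: 'abbacacdccbdcbc' (i=2, period=15)

["cd", "abbacacdccbdcbc"]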